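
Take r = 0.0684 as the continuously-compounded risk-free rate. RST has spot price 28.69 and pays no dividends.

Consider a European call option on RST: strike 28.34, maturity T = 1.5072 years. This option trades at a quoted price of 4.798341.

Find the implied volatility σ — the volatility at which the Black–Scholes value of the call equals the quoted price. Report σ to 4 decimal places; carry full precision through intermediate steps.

sigma = 0.2251

At σ = 0.2251 the Black–Scholes value reproduces the quote:
σ√T = 0.2251·√1.5072 = 0.276351
d₁ = (ln(S/K) + (r+σ²/2)T) / (σ√T) = (ln(28.69/28.34) + (0.0684+0.2251²/2)·1.5072) / 0.276351 = (0.012274 + 0.141277) / 0.276351 = 0.555641
d₂ = d₁ − σ√T = 0.555641 − 0.276351 = 0.279290
e^{−rT} = 0.902044
N(d₁) = 0.710772,  N(d₂) = 0.609989
V = S·N(d₁) − K·e^{−rT}·N(d₂) = 20.392040 − 15.593699 = 4.798341 (equal to the quote); since ∂V/∂σ > 0 for all σ, the implied volatility is unique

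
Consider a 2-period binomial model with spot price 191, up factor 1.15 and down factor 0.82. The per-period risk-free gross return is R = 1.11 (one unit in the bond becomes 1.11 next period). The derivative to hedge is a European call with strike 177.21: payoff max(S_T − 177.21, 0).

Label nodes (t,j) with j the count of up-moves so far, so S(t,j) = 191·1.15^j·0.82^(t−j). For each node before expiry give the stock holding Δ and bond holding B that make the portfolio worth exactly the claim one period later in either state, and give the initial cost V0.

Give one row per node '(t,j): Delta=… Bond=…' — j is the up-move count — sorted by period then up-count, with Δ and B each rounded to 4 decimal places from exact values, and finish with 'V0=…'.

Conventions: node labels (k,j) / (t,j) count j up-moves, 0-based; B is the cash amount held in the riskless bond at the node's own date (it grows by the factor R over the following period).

(0,0): Delta=0.9155 Bond=-127.1036
(1,0): Delta=0.0562 Bond=-6.4987
(1,1): Delta=1.0000 Bond=-159.6486
V0=47.7541

Since d<R<u, set p* = (R−d)/(u−d) = 0.8788; price each node as the discounted p*-expectation of its children.
Terminal payoffs: V(2,0)=0.0000, V(2,1)=2.9030, V(2,2)=75.3875
  t=1,j=0: stock 156.6200 → up 180.1130 (V=2.9030), down 128.4284 (V=0.0000). Price 2.2983; hedge Δ=0.0562, bond B=-6.4987.
  t=1,j=1: stock 219.6500 → up 252.5975 (V=75.3875), down 180.1130 (V=2.9030). Price 60.0014; hedge Δ=1.0000, bond B=-159.6486.
  t=0,j=0: stock 191.0000 → up 219.6500 (V=60.0014), down 156.6200 (V=2.2983). Price 47.7541; hedge Δ=0.9155, bond B=-127.1036.
Verification: the root portfolio costs Δ(0,0)·S0 + B(0,0) = 47.7541, matching V0.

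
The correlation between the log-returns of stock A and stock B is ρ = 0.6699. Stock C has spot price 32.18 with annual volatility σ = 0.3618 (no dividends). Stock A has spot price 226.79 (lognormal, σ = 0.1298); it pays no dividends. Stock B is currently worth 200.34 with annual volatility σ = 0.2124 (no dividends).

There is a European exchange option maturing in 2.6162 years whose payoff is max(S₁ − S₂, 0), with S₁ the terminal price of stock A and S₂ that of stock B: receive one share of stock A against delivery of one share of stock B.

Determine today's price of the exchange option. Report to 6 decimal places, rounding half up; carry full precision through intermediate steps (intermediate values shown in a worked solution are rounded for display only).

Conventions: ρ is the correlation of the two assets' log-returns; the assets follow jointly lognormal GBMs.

exchange price = 37.452558

σ_eff = √(σ₁² + σ₂² − 2ρσ₁σ₂) = √(0.1298² + 0.2124² − 2·0.6699·0.1298·0.2124) = 0.158190
d₁ = (ln(S₁/S₂) + (q₂ − q₁ + σ_eff²/2)T) / (σ_eff√T) = (ln(226.79/200.34) + (0.0 − 0.0 + 0.012512)·2.6162) / 0.255868 = 0.612593
d₂ = d₁ − σ_eff√T = 0.612593 − 0.255868 = 0.356725
N(d₁) = 0.729927,  N(d₂) = 0.639351
V = S₁·e^{−q₁T}·N(d₁) − S₂·e^{−q₂T}·N(d₂) = 165.540199 − 128.087642 = 37.452558
Key observation: no risk-free rate is needed — with the second asset as numeraire the exchange option is a call on the ratio S₁/S₂, and r cancels out of the value.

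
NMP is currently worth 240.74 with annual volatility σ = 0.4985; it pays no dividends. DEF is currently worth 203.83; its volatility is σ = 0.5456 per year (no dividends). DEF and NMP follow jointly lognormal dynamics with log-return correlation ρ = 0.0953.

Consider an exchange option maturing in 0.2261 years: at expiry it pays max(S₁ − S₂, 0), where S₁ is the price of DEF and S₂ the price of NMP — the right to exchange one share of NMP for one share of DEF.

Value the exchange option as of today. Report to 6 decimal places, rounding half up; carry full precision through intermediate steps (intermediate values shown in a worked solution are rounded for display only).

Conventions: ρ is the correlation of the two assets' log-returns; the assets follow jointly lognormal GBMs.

exchange price = 14.594218

σ_eff = √(σ₁² + σ₂² − 2ρσ₁σ₂) = √(0.5456² + 0.4985² − 2·0.0953·0.5456·0.4985) = 0.703095
d₁ = (ln(S₁/S₂) + (q₂ − q₁ + σ_eff²/2)T) / (σ_eff√T) = (ln(203.83/240.74) + (0.0 − 0.0 + 0.247171)·0.2261) / 0.334321 = -0.330658
d₂ = d₁ − σ_eff√T = -0.330658 − 0.334321 = -0.664979
N(d₁) = 0.370452,  N(d₂) = 0.253032
V = S₁·e^{−q₁T}·N(d₁) − S₂·e^{−q₂T}·N(d₂) = 75.509148 − 60.914930 = 14.594218
Key observation: no risk-free rate is needed — with the second asset as numeraire the exchange option is a call on the ratio S₁/S₂, and r cancels out of the value.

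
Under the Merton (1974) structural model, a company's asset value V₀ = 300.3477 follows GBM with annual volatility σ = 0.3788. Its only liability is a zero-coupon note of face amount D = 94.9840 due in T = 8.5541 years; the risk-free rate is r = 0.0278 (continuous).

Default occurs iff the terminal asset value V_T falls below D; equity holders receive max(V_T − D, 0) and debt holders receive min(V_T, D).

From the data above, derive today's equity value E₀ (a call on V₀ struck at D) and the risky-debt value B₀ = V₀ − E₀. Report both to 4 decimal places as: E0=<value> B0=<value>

E0=232.9791 B0=67.3686

With assets at 300.3477 and a single debt payment of 94.9840 at 8.5541 years:
d₁ = [ln(V₀/D) + (r + σ²/2)T] / (σ√T)
   = [ln(300.3477/94.9840) + (0.0278 + 0.5·0.3788²)·8.5541] / (0.3788·√8.5541)
   = [1.151232 + 0.851515] / 1.107891 = 1.807712
d₂ = d₁ − σ√T = 1.807712 − 1.107891 = 0.699820
N(d₁) = 0.964674,  N(d₂) = 0.757980,  e^(−rT) = 0.788357
E₀ = V₀·N(d₁) − D·e^(−rT)·N(d₂)
   = 300.3477·0.964674 − 94.9840·0.788357·0.757980 = 232.979145
B₀ = V₀ − E₀ = 300.3477 − 232.979145 = 67.368555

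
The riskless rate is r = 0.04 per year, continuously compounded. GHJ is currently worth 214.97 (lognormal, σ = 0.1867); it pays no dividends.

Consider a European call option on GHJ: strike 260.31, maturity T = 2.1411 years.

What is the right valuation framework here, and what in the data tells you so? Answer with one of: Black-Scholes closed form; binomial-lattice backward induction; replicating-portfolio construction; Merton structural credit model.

Key observation: with GHJ following a GBM at constant σ and r, the European call struck at 260.31 prices in closed form — nothing here needs a stepwise model or a balance sheet.

framework: Black-Scholes closed form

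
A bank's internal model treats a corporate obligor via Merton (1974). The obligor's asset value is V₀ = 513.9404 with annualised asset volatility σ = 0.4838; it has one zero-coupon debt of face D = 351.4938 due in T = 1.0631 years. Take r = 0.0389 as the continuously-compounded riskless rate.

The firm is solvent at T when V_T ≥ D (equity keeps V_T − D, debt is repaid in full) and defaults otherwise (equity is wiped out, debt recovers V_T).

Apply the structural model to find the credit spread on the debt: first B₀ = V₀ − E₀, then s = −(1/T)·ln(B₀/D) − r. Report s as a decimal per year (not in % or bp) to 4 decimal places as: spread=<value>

spread=0.0654

With assets at 513.9404 and a single debt payment of 351.4938 at 1.0631 years:
d₁ = [ln(V₀/D) + (r + σ²/2)T] / (σ√T)
   = [ln(513.9404/351.4938) + (0.0389 + 0.5·0.4838²)·1.0631] / (0.4838·√1.0631)
   = [0.379915 + 0.165770] / 0.498830 = 1.093930
d₂ = d₁ − σ√T = 1.093930 − 0.498830 = 0.595100
N(d₁) = 0.863007,  N(d₂) = 0.724112,  e^(−rT) = 0.959489
E₀ = V₀·N(d₁) − D·e^(−rT)·N(d₂)
   = 513.9404·0.863007 − 351.4938·0.959489·0.724112 = 199.324454
B₀ = V₀ − E₀ = 513.9404 − 199.324454 = 314.615946
spread = −(1/T)·ln(B₀/D) − r = −(1/1.0631)·ln(314.615946/351.4938) − 0.0389 = 0.06536055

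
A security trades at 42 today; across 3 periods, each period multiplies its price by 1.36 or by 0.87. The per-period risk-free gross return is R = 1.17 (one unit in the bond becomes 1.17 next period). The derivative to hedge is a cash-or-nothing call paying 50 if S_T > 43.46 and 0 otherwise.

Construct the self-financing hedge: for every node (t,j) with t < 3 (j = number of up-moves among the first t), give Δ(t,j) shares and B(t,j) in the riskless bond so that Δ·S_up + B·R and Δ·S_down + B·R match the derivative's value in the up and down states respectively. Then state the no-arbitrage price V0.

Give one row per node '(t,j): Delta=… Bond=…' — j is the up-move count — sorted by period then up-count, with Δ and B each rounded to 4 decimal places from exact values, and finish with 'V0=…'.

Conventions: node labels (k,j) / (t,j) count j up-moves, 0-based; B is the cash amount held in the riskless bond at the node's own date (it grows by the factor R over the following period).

(0,0): Delta=0.8427 Bond=-14.6156
(1,0): Delta=1.4613 Bond=-39.7051
(1,1): Delta=0.5920 Bond=-2.7839
(2,0): Delta=0.0000 Bond=0.0000
(2,1): Delta=2.0534 Bond=-75.8765
(2,2): Delta=0.0000 Bond=42.7350
V0=20.7771

Risk-neutral probability p* = (R−d)/(u−d) = (1.17−0.87)/(1.36−0.87) = 0.6122.
At maturity the claim pays: V(3,0)=0.0000, V(3,1)=0.0000, V(3,2)=50.0000, V(3,3)=50.0000
Node (2,0) S=31.7898: V=(p*·0.0000+(1−p*)·0.0000)/1.17=0.0000; Δ=(0.0000−0.0000)/(43.2341−27.6571)=0.0000; B=V−Δ·S=0.0000
Node (2,1) S=49.6944: V=(p*·50.0000+(1−p*)·0.0000)/1.17=26.1643; Δ=(50.0000−0.0000)/(67.5844−43.2341)=2.0534; B=V−Δ·S=-75.8765
Node (2,2) S=77.6832: V=(p*·50.0000+(1−p*)·50.0000)/1.17=42.7350; Δ=(50.0000−50.0000)/(105.6492−67.5844)=0.0000; B=V−Δ·S=42.7350
Node (1,0) S=36.5400: V=(p*·26.1643+(1−p*)·0.0000)/1.17=13.6914; Δ=(26.1643−0.0000)/(49.6944−31.7898)=1.4613; B=V−Δ·S=-39.7051
Node (1,1) S=57.1200: V=(p*·42.7350+(1−p*)·26.1643)/1.17=31.0339; Δ=(42.7350−26.1643)/(77.6832−49.6944)=0.5920; B=V−Δ·S=-2.7839
Node (0,0) S=42.0000: V=(p*·31.0339+(1−p*)·13.6914)/1.17=20.7771; Δ=(31.0339−13.6914)/(57.1200−36.5400)=0.8427; B=V−Δ·S=-14.6156
Verification: the root portfolio costs Δ(0,0)·S0 + B(0,0) = 20.7771, matching V0.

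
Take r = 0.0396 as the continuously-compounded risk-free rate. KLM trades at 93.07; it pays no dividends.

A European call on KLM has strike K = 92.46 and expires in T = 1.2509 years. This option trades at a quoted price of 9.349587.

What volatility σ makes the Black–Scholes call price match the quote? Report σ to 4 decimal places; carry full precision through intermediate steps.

sigma = 0.1611

At σ = 0.1611 the Black–Scholes value reproduces the quote:
σ√T = 0.1611·√1.2509 = 0.180180
d₁ = (ln(S/K) + (r+σ²/2)T) / (σ√T) = (ln(93.07/92.46) + (0.0396+0.1611²/2)·1.2509) / 0.180180 = (0.006576 + 0.065768) / 0.180180 = 0.401509
d₂ = d₁ − σ√T = 0.401509 − 0.180180 = 0.221328
e^{−rT} = 0.951671
N(d₁) = 0.655977,  N(d₂) = 0.587582
V = S·N(d₁) − K·e^{−rT}·N(d₂) = 61.051792 − 51.702204 = 9.349587 (equal to the quote); since ∂V/∂σ > 0 for all σ, the implied volatility is unique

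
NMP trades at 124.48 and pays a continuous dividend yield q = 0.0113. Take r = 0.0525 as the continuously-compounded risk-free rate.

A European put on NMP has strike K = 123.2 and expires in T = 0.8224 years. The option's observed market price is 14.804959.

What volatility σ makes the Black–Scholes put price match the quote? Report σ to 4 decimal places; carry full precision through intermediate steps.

At σ = 0.3995 the Black–Scholes value reproduces the quote:
σ√T = 0.3995·√0.8224 = 0.362292
d₁ = (ln(S/K) + (r−q+σ²/2)T) / (σ√T) = (ln(124.48/123.2) + (0.0525−0.0113+0.3995²/2)·0.8224) / 0.362292 = (0.010336 + 0.099511) / 0.362292 = 0.303199
d₂ = d₁ − σ√T = 0.303199 − 0.362292 = -0.059093
e^{−rT} = 0.957743
e^{−qT} = 0.990750
N(−d₁) = 0.380869,  N(−d₂) = 0.523561
V = K·e^{−rT}·N(−d₂) − S·e^{−qT}·N(−d₁) = 61.776988 − 46.972029 = 14.804959 (matching the quote); vega is positive throughout, so no other σ reproduces this price

sigma = 0.3995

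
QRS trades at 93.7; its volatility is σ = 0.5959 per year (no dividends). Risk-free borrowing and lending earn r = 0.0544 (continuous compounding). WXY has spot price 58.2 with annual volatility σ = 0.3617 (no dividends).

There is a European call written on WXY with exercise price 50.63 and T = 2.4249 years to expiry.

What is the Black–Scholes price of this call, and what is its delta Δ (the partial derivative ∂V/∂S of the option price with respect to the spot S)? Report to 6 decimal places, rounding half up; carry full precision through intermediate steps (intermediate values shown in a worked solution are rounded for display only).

σ√T = 0.3617·√2.4249 = 0.563243
d₁ = (ln(S/K) + (r+σ²/2)T) / (σ√T) = (ln(58.2/50.63) + (0.0544+0.3617²/2)·2.4249) / 0.563243 = (0.139341 + 0.290536) / 0.563243 = 0.763218
d₂ = d₁ − σ√T = 0.763218 − 0.563243 = 0.199975
e^{−rT} = 0.876416
N(d₁) = 0.777333,  N(d₂) = 0.579250
Call price V = S·N(d₁) − K·e^{−rT}·N(d₂) = 45.240794 − 25.703024 = 19.537770
Δ = N(d₁) = 0.777333

price = 19.537770
Δ = 0.777333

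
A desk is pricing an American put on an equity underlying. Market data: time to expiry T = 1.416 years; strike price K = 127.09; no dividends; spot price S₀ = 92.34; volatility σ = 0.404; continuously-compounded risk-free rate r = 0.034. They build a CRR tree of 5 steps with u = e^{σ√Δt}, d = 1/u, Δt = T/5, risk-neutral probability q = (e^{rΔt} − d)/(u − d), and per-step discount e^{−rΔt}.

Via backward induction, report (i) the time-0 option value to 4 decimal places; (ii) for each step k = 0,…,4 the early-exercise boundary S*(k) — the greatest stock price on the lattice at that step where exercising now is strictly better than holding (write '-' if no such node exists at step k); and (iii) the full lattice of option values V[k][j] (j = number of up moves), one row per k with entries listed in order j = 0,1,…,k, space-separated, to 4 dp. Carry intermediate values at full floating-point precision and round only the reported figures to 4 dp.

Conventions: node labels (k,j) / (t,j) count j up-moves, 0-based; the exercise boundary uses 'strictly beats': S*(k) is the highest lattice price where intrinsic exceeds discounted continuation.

Δt=0.28320, u=1.23986, d=0.80655, q=0.46879, disc=e^(-rΔt)=0.99042
k=5 terminal: V=max(K-S,0) → 95.5737 78.6419 52.6136 12.6017 0.0000 0.0000
k=4: j=0 S=39.0756 intr=88.0144 cont=86.7966 V=88.0144[EX]; j=1 S=60.0686 intr=67.0214 cont=65.8035 V=67.0214[EX]; j=2 S=92.3400 intr=34.7500 cont=33.5321 V=34.7500[EX]; j=3 S=141.9489 intr=0.0000 cont=6.6301 V=6.6301[hold]; j=4 S=218.2097 intr=0.0000 cont=0.0000 V=0.0000[hold]  S*(4)=92.3400
k=3: j=0 S=48.4481 intr=78.6419 cont=77.4241 V=78.6419[EX]; j=1 S=74.4764 intr=52.6136 cont=51.3957 V=52.6136[EX]; j=2 S=114.4883 intr=12.6017 cont=21.3611 V=21.3611[hold]; j=3 S=175.9961 intr=0.0000 cont=3.4882 V=3.4882[hold]  S*(3)=74.4764
k=2: j=0 S=60.0686 intr=67.0214 cont=65.8035 V=67.0214[EX]; j=1 S=92.3400 intr=34.7500 cont=37.5991 V=37.5991[hold]; j=2 S=141.9489 intr=0.0000 cont=12.8581 V=12.8581[hold]  S*(2)=60.0686
k=1: j=0 S=74.4764 intr=52.6136 cont=52.7185 V=52.7185[hold]; j=1 S=114.4883 intr=12.6017 cont=25.7517 V=25.7517[hold]  S*(1)=-
k=0: j=0 S=92.3400 intr=34.7500 cont=39.6928 V=39.6928[hold]  S*(0)=-

price = 39.6928
boundary = - - 60.0686 74.4764 92.3400
tree:
39.6928
52.7185 25.7517
67.0214 37.5991 12.8581
78.6419 52.6136 21.3611 3.4882
88.0144 67.0214 34.7500 6.6301 0.0000
95.5737 78.6419 52.6136 12.6017 0.0000 0.0000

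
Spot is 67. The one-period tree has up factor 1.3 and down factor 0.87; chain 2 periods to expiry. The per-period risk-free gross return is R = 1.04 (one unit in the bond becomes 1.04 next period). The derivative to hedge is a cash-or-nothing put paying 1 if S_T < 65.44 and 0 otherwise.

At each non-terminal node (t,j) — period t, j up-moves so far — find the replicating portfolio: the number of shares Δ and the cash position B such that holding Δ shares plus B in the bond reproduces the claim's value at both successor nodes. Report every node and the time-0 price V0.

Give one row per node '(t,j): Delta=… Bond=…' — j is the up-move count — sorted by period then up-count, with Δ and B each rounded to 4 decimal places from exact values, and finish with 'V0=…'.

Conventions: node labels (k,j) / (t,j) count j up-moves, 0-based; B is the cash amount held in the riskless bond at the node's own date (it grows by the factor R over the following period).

Under the risk-neutral measure, an up-move has probability p* = (R−d)/(u−d) = 0.3953 and values discount at R = 1.04.
At maturity the claim pays: V(2,0)=1.0000, V(2,1)=0.0000, V(2,2)=0.0000
Node (1,0) S=58.2900: V=(p*·0.0000+(1−p*)·1.0000)/1.04=0.5814; Δ=(0.0000−1.0000)/(75.7770−50.7123)=-0.0399; B=V−Δ·S=2.9070
Node (1,1) S=87.1000: V=(p*·0.0000+(1−p*)·0.0000)/1.04=0.0000; Δ=(0.0000−0.0000)/(113.2300−75.7770)=0.0000; B=V−Δ·S=0.0000
Node (0,0) S=67.0000: V=(p*·0.0000+(1−p*)·0.5814)/1.04=0.3380; Δ=(0.0000−0.5814)/(87.1000−58.2900)=-0.0202; B=V−Δ·S=1.6901
Check: Δ(0,0)·S0 + B(0,0) = 0.3380 = V0.

(0,0): Delta=-0.0202 Bond=1.6901
(1,0): Delta=-0.0399 Bond=2.9070
(1,1): Delta=0.0000 Bond=0.0000
V0=0.3380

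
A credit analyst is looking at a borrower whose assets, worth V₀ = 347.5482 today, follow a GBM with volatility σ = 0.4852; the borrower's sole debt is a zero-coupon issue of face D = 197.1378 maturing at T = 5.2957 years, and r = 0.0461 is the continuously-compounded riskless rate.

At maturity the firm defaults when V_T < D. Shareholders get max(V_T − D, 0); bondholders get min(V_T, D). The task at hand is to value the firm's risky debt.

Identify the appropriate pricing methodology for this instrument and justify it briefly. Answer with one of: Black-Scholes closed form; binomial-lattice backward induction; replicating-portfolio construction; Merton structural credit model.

framework: Merton structural credit model

Key observation: with the firm-asset dynamics (V₀ = 347.5482) and a single zero-coupon liability of face 197.1378 given, debt value, spread, and default probability all derive from the option view of the balance sheet.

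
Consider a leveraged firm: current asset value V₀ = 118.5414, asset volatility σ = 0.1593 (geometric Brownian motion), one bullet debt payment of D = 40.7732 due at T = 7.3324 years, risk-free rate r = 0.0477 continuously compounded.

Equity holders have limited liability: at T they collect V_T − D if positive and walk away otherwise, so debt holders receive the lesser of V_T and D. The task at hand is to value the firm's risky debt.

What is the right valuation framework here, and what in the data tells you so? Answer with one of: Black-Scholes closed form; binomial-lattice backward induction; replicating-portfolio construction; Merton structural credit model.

Key observation: with the firm-asset dynamics (V₀ = 118.5414) and a single zero-coupon liability of face 40.7732 given, debt value, spread, and default probability all derive from the option view of the balance sheet.

framework: Merton structural credit model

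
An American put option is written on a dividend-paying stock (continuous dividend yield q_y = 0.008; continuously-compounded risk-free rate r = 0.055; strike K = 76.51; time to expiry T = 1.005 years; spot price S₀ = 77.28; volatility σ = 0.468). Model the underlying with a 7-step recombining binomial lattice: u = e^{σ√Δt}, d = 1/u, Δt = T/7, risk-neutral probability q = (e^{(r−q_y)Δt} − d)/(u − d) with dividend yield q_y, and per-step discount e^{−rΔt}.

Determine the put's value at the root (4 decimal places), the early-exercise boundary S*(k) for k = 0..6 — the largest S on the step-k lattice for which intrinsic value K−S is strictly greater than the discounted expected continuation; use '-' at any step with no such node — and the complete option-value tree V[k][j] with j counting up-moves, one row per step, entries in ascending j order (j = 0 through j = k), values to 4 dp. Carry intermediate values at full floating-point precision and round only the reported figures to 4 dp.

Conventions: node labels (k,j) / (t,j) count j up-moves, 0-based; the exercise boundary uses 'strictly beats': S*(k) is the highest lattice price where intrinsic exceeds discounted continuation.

price = 12.6543
boundary = - - - 45.3971 38.0203 45.3971 54.2052
tree:
12.6543
17.6660 7.3212
23.8836 11.0828 3.2822
31.1129 16.2848 5.5131 0.8691
38.4897 23.0505 9.0721 1.6679 0.0000
44.6679 31.1129 14.5163 3.2008 0.0000 0.0000
49.8421 38.4897 22.3048 6.1425 0.0000 0.0000 0.0000
54.1755 44.6679 31.1129 11.7877 0.0000 0.0000 0.0000 0.0000

params: Δt=0.14357 u=1.19402 d=0.83750 q=0.47477 e^(-rΔt)=0.99213
t_7 payoffs: 54.1755 44.6679 31.1129 11.7877 0.0000 0.0000 0.0000 0.0000
t_6: node(6,0) S=26.6679 payoff=49.8421 vs cont=49.2709 → 49.8421 [stop]  node(6,1) S=38.0203 payoff=38.4897 vs cont=37.9316 → 38.4897 [stop]  node(6,2) S=54.2052 payoff=22.3048 vs cont=21.7652 → 22.3048 [stop]  node(6,3) S=77.2800 payoff=0.0000 vs cont=6.1425 → 6.1425 [wait]  node(6,4) S=110.1776 payoff=0.0000 vs cont=0.0000 → 0.0000 [wait]  node(6,5) S=157.0794 payoff=0.0000 vs cont=0.0000 → 0.0000 [wait]  node(6,6) S=223.9470 payoff=0.0000 vs cont=0.0000 → 0.0000 [wait]  ⇒ S*(6)=54.2052
t_5: node(5,0) S=31.8421 payoff=44.6679 vs cont=44.1027 → 44.6679 [stop]  node(5,1) S=45.3971 payoff=31.1129 vs cont=30.5632 → 31.1129 [stop]  node(5,2) S=64.7223 payoff=11.7877 vs cont=14.5163 → 14.5163 [wait]  node(5,3) S=92.2742 payoff=0.0000 vs cont=3.2008 → 3.2008 [wait]  node(5,4) S=131.5546 payoff=0.0000 vs cont=0.0000 → 0.0000 [wait]  node(5,5) S=187.5565 payoff=0.0000 vs cont=0.0000 → 0.0000 [wait]  ⇒ S*(5)=45.3971
t_4: node(4,0) S=38.0203 payoff=38.4897 vs cont=37.9316 → 38.4897 [stop]  node(4,1) S=54.2052 payoff=22.3048 vs cont=23.0505 → 23.0505 [wait]  node(4,2) S=77.2800 payoff=0.0000 vs cont=9.0721 → 9.0721 [wait]  node(4,3) S=110.1776 payoff=0.0000 vs cont=1.6679 → 1.6679 [wait]  node(4,4) S=157.0794 payoff=0.0000 vs cont=0.0000 → 0.0000 [wait]  ⇒ S*(4)=38.0203
t_3: node(3,0) S=45.3971 payoff=31.1129 vs cont=30.9145 → 31.1129 [stop]  node(3,1) S=64.7223 payoff=11.7877 vs cont=16.2848 → 16.2848 [wait]  node(3,2) S=92.2742 payoff=0.0000 vs cont=5.5131 → 5.5131 [wait]  node(3,3) S=131.5546 payoff=0.0000 vs cont=0.8691 → 0.8691 [wait]  ⇒ S*(3)=45.3971
t_2: node(2,0) S=54.2052 payoff=22.3048 vs cont=23.8836 → 23.8836 [wait]  node(2,1) S=77.2800 payoff=0.0000 vs cont=11.0828 → 11.0828 [wait]  node(2,2) S=110.1776 payoff=0.0000 vs cont=3.2822 → 3.2822 [wait]  ⇒ S*(2)=-
t_1: node(1,0) S=64.7223 payoff=11.7877 vs cont=17.6660 → 17.6660 [wait]  node(1,1) S=92.2742 payoff=0.0000 vs cont=7.3212 → 7.3212 [wait]  ⇒ S*(1)=-
t_0: node(0,0) S=77.2800 payoff=0.0000 vs cont=12.6543 → 12.6543 [wait]  ⇒ S*(0)=-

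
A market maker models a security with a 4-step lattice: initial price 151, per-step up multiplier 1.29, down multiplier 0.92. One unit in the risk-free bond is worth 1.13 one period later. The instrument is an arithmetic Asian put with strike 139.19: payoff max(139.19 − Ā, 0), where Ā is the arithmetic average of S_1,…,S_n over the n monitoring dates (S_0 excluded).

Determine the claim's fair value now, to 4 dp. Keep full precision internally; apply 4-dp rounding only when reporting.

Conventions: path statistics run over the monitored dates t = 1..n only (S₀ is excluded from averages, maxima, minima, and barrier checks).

price = 0.4908

Under the martingale measure an up-move has probability p* = 0.5676; value the claim as the probability-weighted average of per-path payoffs, discounted 4 periods at R = 1.13.
Enumerate all 2^4 = 16 price paths (U = up ×1.29, D = down ×0.92); each path with k up-moves has probability p*^k·(1−p*)^(4−k).
DDDD: Ā=123.1209, payoff=16.0691, prob=0.034968
UDDD: Ā=172.6369, payoff=0.0000, prob=0.045896
DUDD: Ā=158.6694, payoff=0.0000, prob=0.045896
UUDD: Ā=222.4821, payoff=0.0000, prob=0.060238
DDUD: Ā=145.8193, payoff=0.0000, prob=0.045896
UDUD: Ā=204.4641, payoff=0.0000, prob=0.060238
DUUD: Ā=190.4966, payoff=0.0000, prob=0.060238
UUUD: Ā=267.1093, payoff=0.0000, prob=0.079063
DDDU: Ā=133.9972, payoff=5.1928, prob=0.045896
UDDU: Ā=187.8874, payoff=0.0000, prob=0.060238
DUDU: Ā=173.9199, payoff=0.0000, prob=0.060238
UUDU: Ā=243.8660, payoff=0.0000, prob=0.079063
DDUU: Ā=161.0698, payoff=0.0000, prob=0.060238
UDUU: Ā=225.8479, payoff=0.0000, prob=0.079063
DUUU: Ā=211.8804, payoff=0.0000, prob=0.079063
UUUU: Ā=297.0932, payoff=0.0000, prob=0.103770
Price = Σ prob·payoff / R^4 = 0.800233 / 1.630474 = 0.4908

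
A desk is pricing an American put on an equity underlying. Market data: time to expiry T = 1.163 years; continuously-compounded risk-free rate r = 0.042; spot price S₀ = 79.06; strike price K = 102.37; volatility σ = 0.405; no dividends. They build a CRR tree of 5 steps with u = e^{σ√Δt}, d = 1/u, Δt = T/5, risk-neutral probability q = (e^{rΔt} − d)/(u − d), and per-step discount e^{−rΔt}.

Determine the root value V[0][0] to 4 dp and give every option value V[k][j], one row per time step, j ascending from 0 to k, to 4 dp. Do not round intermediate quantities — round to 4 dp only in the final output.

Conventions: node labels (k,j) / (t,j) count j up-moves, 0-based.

price = 27.5098
tree:
27.5098
37.5113 17.0796
48.8768 25.7877 7.8568
58.3683 37.3379 13.6192 1.6827
66.1756 48.8768 23.3100 3.2446 0.0000
72.5977 58.3683 37.3379 6.2562 0.0000 0.0000

params: Δt=0.23260 u=1.21571 d=0.82257 q=0.47629 e^(-rΔt)=0.99028
t_5 payoffs: 72.5977 58.3683 37.3379 6.2562 0.0000 0.0000
k=4: node(4,0) S=36.1944 payoff=66.1756 vs cont=65.1804 → 66.1756 [stop]  node(4,1) S=53.4932 payoff=48.8768 vs cont=47.8816 → 48.8768 [stop]  node(4,2) S=79.0600 payoff=23.3100 vs cont=22.3148 → 23.3100 [stop]  node(4,3) S=116.8462 payoff=0.0000 vs cont=3.2446 → 3.2446 [wait]  node(4,4) S=172.6922 payoff=0.0000 vs cont=0.0000 → 0.0000 [wait]
k=3: node(3,0) S=44.0017 payoff=58.3683 vs cont=57.3731 → 58.3683 [stop]  node(3,1) S=65.0321 payoff=37.3379 vs cont=36.3427 → 37.3379 [stop]  node(3,2) S=96.1138 payoff=6.2562 vs cont=13.6192 → 13.6192 [wait]  node(3,3) S=142.0508 payoff=0.0000 vs cont=1.6827 → 1.6827 [wait]
k=2: node(2,0) S=53.4932 payoff=48.8768 vs cont=47.8816 → 48.8768 [stop]  node(2,1) S=79.0600 payoff=23.3100 vs cont=25.7877 → 25.7877 [wait]  node(2,2) S=116.8462 payoff=0.0000 vs cont=7.8568 → 7.8568 [wait]
k=1: node(1,0) S=65.0321 payoff=37.3379 vs cont=37.5113 → 37.5113 [wait]  node(1,1) S=96.1138 payoff=6.2562 vs cont=17.0796 → 17.0796 [wait]
k=0: node(0,0) S=79.0600 payoff=23.3100 vs cont=27.5098 → 27.5098 [wait]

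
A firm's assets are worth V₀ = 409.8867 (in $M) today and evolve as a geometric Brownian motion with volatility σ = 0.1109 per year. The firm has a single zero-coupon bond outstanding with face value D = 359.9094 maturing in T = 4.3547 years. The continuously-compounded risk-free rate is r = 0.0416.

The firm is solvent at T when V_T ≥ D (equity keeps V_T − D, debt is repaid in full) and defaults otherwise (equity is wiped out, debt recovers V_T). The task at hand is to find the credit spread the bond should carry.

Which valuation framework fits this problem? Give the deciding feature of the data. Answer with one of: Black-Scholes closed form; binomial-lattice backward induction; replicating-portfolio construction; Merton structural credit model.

framework: Merton structural credit model

Key observation: with the firm-asset dynamics (V₀ = 409.8867) and a single zero-coupon liability of face 359.9094 given, debt value, spread, and default probability all derive from the option view of the balance sheet.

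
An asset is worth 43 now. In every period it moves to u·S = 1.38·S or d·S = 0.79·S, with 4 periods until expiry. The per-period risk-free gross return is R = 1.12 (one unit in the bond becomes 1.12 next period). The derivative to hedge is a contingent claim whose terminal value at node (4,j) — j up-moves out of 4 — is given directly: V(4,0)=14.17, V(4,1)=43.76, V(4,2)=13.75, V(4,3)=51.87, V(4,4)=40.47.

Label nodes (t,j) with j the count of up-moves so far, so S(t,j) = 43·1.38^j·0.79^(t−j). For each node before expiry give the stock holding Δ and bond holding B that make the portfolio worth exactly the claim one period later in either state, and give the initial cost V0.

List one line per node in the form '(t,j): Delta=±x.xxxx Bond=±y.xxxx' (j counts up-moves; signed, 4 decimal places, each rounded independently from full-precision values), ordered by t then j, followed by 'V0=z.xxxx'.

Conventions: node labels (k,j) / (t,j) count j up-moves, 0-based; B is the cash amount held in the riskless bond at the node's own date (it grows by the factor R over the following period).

Since d<R<u, set p* = (R−d)/(u−d) = 0.5593; price each node as the discounted p*-expectation of its children.
Terminal payoffs: V(4,0)=14.1700, V(4,1)=43.7600, V(4,2)=13.7500, V(4,3)=51.8700, V(4,4)=40.4700
  t=3,j=0: stock 21.2007 → up 29.2569 (V=43.7600), down 16.7485 (V=14.1700). Price 27.4289; hedge Δ=2.3656, bond B=-22.7237.
  t=3,j=1: stock 37.0341 → up 51.1070 (V=13.7500), down 29.2569 (V=43.7600). Price 24.0846; hedge Δ=-1.3734, bond B=74.9490.
  t=3,j=2: stock 64.6925 → up 89.2756 (V=51.8700), down 51.1070 (V=13.7500). Price 31.3137; hedge Δ=0.9987, bond B=-33.2965.
  t=3,j=3: stock 113.0071 → up 155.9498 (V=40.4700), down 89.2756 (V=51.8700). Price 40.6194; hedge Δ=-0.1710, bond B=59.9414.
  t=2,j=0: stock 26.8363 → up 37.0341 (V=24.0846), down 21.2007 (V=27.4289). Price 22.8200; hedge Δ=-0.2112, bond B=28.4882.
  t=2,j=1: stock 46.8786 → up 64.6925 (V=31.3137), down 37.0341 (V=24.0846). Price 25.1143; hedge Δ=0.2614, bond B=12.8615.
  t=2,j=2: stock 81.8892 → up 113.0071 (V=40.6194), down 64.6925 (V=31.3137). Price 32.6059; hedge Δ=0.1926, bond B=16.8335.
  t=1,j=0: stock 33.9700 → up 46.8786 (V=25.1143), down 26.8363 (V=22.8200). Price 21.5207; hedge Δ=0.1145, bond B=17.6320.
  t=1,j=1: stock 59.3400 → up 81.8892 (V=32.6059), down 46.8786 (V=25.1143). Price 26.1647; hedge Δ=0.2140, bond B=13.4671.
  t=0,j=0: stock 43.0000 → up 59.3400 (V=26.1647), down 33.9700 (V=21.5207). Price 21.5341; hedge Δ=0.1831, bond B=13.6629.
Check: Δ(0,0)·S0 + B(0,0) = 21.5341 = V0.

(0,0): Delta=0.1831 Bond=13.6629
(1,0): Delta=0.1145 Bond=17.6320
(1,1): Delta=0.2140 Bond=13.4671
(2,0): Delta=-0.2112 Bond=28.4882
(2,1): Delta=0.2614 Bond=12.8615
(2,2): Delta=0.1926 Bond=16.8335
(3,0): Delta=2.3656 Bond=-22.7237
(3,1): Delta=-1.3734 Bond=74.9490
(3,2): Delta=0.9987 Bond=-33.2965
(3,3): Delta=-0.1710 Bond=59.9414
V0=21.5341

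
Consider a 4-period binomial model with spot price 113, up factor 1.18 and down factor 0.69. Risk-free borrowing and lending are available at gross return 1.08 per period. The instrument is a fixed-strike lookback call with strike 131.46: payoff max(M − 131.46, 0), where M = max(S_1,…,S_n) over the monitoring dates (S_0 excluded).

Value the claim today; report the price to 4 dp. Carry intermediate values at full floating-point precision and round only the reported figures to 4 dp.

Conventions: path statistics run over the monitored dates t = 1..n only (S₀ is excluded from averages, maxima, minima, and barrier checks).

price = 32.6293

Under the martingale measure an up-move has probability p* = 0.7959; value the claim as the probability-weighted average of per-path payoffs, discounted 4 periods at R = 1.08.
Enumerate all 2^4 = 16 price paths (U = up ×1.18, D = down ×0.69); each path with k up-moves has probability p*^k·(1−p*)^(4−k).
DDDD: M=77.9700, payoff=0.0000, prob=0.001735
UDDD: M=133.3400, payoff=1.8800, prob=0.006765
DUDD: M=92.0046, payoff=0.0000, prob=0.006765
UUDD: M=157.3412, payoff=25.8812, prob=0.026384
DDUD: M=77.9700, payoff=0.0000, prob=0.006765
UDUD: M=133.3400, payoff=1.8800, prob=0.026384
DUUD: M=108.5654, payoff=0.0000, prob=0.026384
UUUD: M=185.6626, payoff=54.2026, prob=0.102899
DDDU: M=77.9700, payoff=0.0000, prob=0.006765
UDDU: M=133.3400, payoff=1.8800, prob=0.026384
DUDU: M=92.0046, payoff=0.0000, prob=0.026384
UUDU: M=157.3412, payoff=25.8812, prob=0.102899
DDUU: M=77.9700, payoff=0.0000, prob=0.026384
UDUU: M=133.3400, payoff=1.8800, prob=0.102899
DUUU: M=128.1072, payoff=0.0000, prob=0.102899
UUUU: M=219.0819, payoff=87.6219, prob=0.401305
Price = Σ prob·payoff / R^4 = 44.391806 / 1.360489 = 32.6293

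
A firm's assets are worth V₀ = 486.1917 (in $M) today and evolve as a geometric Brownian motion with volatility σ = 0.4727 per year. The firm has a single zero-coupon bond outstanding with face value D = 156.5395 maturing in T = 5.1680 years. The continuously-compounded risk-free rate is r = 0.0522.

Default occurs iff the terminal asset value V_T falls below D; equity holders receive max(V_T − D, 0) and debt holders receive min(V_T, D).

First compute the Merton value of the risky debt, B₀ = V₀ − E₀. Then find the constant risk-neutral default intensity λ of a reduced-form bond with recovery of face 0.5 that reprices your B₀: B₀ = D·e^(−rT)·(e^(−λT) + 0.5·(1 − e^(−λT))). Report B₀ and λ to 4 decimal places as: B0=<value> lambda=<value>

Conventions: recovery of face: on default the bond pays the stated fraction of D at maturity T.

Apply the equity-as-call identities (strike 156.5395, horizon 5.1680 years):
d₁ = [ln(V₀/D) + (r + σ²/2)T] / (σ√T)
   = [ln(486.1917/156.5395) + (0.0522 + 0.5·0.4727²)·5.1680] / (0.4727·√5.1680)
   = [1.133295 + 0.847152] / 1.074600 = 1.842962
d₂ = d₁ − σ√T = 1.842962 − 1.074600 = 0.768362
N(d₁) = 0.967333,  N(d₂) = 0.778864,  e^(−rT) = 0.763555
E₀ = V₀·N(d₁) − D·e^(−rT)·N(d₂)
   = 486.1917·0.967333 − 156.5395·0.763555·0.778864 = 377.214200
B₀ = V₀ − E₀ = 486.1917 − 377.214200 = 108.977500
e^(−λT) = (B₀·e^(rT)/D − 0.5)/(1 − 0.5) = (108.9775·1.309663/156.5395 − 0.5)/0.5 = 0.82348562
λ = −ln(0.82348562)/5.1680 = 0.037579

B0=108.9775 lambda=0.0376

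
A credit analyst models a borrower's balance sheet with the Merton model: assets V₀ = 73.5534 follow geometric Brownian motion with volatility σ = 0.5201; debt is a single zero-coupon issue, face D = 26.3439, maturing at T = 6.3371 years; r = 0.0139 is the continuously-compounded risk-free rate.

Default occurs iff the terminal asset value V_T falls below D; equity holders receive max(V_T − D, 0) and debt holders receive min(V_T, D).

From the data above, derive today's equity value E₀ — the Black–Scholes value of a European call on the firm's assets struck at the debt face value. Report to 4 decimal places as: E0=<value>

E0=54.7541

With assets at 73.5534 and a single debt payment of 26.3439 at 6.3371 years:
d₁ = [ln(V₀/D) + (r + σ²/2)T] / (σ√T)
   = [ln(73.5534/26.3439) + (0.0139 + 0.5·0.5201²)·6.3371] / (0.5201·√6.3371)
   = [1.026775 + 0.945191] / 1.309279 = 1.506147
d₂ = d₁ − σ√T = 1.506147 − 1.309279 = 0.196868
N(d₁) = 0.933985,  N(d₂) = 0.578035,  e^(−rT) = 0.915682
E₀ = V₀·N(d₁) − D·e^(−rT)·N(d₂)
   = 73.5534·0.933985 − 26.3439·0.915682·0.578035 = 54.754067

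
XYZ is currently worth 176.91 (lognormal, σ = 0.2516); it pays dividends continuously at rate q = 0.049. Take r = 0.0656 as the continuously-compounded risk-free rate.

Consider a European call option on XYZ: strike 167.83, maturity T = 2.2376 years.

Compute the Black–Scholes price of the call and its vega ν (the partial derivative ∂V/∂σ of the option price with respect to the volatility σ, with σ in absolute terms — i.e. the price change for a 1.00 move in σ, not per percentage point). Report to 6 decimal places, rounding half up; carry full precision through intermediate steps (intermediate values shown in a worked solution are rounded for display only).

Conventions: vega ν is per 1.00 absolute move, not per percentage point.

price = 30.092141
ν = 86.371058

σ√T = 0.2516·√2.2376 = 0.376359
d₁ = (ln(S/K) + (r−q+σ²/2)T) / (σ√T) = (ln(176.91/167.83) + (0.0656−0.049+0.2516²/2)·2.2376) / 0.376359 = (0.052690 + 0.107967) / 0.376359 = 0.426871
d₂ = d₁ − σ√T = 0.426871 − 0.376359 = 0.050513
e^{−rT} = 0.863478
e^{−qT} = 0.896155
N(d₁) = 0.665263,  N(d₂) = 0.520143
Call price V = S·e^{−qT}·N(d₁) − K·e^{−rT}·N(d₂) = 105.469996 − 75.377854 = 30.092141
φ(d₁) = (1/√(2π))·e^{−d₁²/2} = 0.364201
ν = S·e^{−qT}·φ(d₁)·√T = 86.371058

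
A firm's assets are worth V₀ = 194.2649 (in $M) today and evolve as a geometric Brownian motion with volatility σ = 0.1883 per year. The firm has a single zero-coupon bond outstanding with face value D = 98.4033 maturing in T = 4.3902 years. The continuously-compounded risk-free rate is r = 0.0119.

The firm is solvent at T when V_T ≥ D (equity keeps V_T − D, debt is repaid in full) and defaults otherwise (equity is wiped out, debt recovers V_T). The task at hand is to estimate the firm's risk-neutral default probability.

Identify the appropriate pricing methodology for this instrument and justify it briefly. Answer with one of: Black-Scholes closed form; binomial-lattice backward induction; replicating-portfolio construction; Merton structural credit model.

framework: Merton structural credit model

Key observation: a levered firm with one bullet debt due at 4.3902 years is the canonical structural-credit setup: equity is a call on the firm's assets struck at the face value.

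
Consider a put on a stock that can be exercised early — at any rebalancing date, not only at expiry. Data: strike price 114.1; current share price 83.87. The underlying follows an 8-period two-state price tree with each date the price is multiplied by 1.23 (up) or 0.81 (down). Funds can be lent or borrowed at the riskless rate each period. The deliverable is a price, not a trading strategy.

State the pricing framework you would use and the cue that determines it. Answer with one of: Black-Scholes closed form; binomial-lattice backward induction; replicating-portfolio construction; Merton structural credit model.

Key observation: the put (strike 114.1 on spot 83.87) is American-style on a 8-step discrete price model, so the early-exercise decision at every node requires stepwise backward valuation — a closed form cannot price the exercise right.

framework: binomial-lattice backward induction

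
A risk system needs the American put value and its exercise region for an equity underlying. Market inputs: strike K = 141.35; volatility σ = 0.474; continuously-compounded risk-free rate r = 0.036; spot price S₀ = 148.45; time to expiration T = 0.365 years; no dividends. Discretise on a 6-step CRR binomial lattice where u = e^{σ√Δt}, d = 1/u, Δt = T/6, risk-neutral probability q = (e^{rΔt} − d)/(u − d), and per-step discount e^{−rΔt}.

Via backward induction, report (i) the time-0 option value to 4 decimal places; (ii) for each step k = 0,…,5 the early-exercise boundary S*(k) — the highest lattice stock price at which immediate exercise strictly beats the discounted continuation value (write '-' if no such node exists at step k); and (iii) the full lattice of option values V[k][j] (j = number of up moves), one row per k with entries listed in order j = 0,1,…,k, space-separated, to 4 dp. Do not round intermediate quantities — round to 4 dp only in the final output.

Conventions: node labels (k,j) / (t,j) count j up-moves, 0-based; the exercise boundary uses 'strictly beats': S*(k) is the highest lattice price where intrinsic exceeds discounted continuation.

Δt=0.06083  u=1.12402  d=0.88967  q=0.48016  discount=0.99781
step 6 (expiry): payoffs max(K−S,0) = 67.7392 48.3489 23.8510 0.0000 0.0000 0.0000 0.0000
step 5: (k=5,j=0): S=82.7399, K−S=58.6101, hold=58.3009 ⇒ V=58.6101 exercise | (k=5,j=1): S=104.5348, K−S=36.8152, hold=36.5060 ⇒ V=36.8152 exercise | (k=5,j=2): S=132.0709, K−S=9.2791, hold=12.3716 ⇒ V=12.3716 continue | (k=5,j=3): S=166.8604, K−S=0.0000, hold=0.0000 ⇒ V=0.0000 continue | (k=5,j=4): S=210.8140, K−S=0.0000, hold=0.0000 ⇒ V=0.0000 continue | (k=5,j=5): S=266.3456, K−S=0.0000, hold=0.0000 ⇒ V=0.0000 continue  boundary S*=104.5348
step 4: (k=4,j=0): S=93.0011, K−S=48.3489, hold=48.0397 ⇒ V=48.3489 exercise | (k=4,j=1): S=117.4990, K−S=23.8510, hold=25.0234 ⇒ V=25.0234 continue | (k=4,j=2): S=148.4500, K−S=0.0000, hold=6.4172 ⇒ V=6.4172 continue | (k=4,j=3): S=187.5540, K−S=0.0000, hold=0.0000 ⇒ V=0.0000 continue | (k=4,j=4): S=236.9586, K−S=0.0000, hold=0.0000 ⇒ V=0.0000 continue  boundary S*=93.0011
step 3: (k=3,j=0): S=104.5348, K−S=36.8152, hold=37.0677 ⇒ V=37.0677 continue | (k=3,j=1): S=132.0709, K−S=9.2791, hold=16.0542 ⇒ V=16.0542 continue | (k=3,j=2): S=166.8604, K−S=0.0000, hold=3.3286 ⇒ V=3.3286 continue | (k=3,j=3): S=210.8140, K−S=0.0000, hold=0.0000 ⇒ V=0.0000 continue  boundary S*=-
step 2: (k=2,j=0): S=117.4990, K−S=23.8510, hold=26.9188 ⇒ V=26.9188 continue | (k=2,j=1): S=148.4500, K−S=0.0000, hold=9.9221 ⇒ V=9.9221 continue | (k=2,j=2): S=187.5540, K−S=0.0000, hold=1.7265 ⇒ V=1.7265 continue  boundary S*=-
step 1: (k=1,j=0): S=132.0709, K−S=9.2791, hold=18.7166 ⇒ V=18.7166 continue | (k=1,j=1): S=166.8604, K−S=0.0000, hold=5.9738 ⇒ V=5.9738 continue  boundary S*=-
step 0: (k=0,j=0): S=148.4500, K−S=0.0000, hold=12.5705 ⇒ V=12.5705 continue  boundary S*=-

price = 12.5705
boundary = - - - - 93.0011 104.5348
tree:
12.5705
18.7166 5.9738
26.9188 9.9221 1.7265
37.0677 16.0542 3.3286 0.0000
48.3489 25.0234 6.4172 0.0000 0.0000
58.6101 36.8152 12.3716 0.0000 0.0000 0.0000
67.7392 48.3489 23.8510 0.0000 0.0000 0.0000 0.0000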